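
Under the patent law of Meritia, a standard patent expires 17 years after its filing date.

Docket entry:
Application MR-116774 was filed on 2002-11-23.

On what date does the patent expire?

Filing date + 17 years → 23 November 2019.

November 23, 2019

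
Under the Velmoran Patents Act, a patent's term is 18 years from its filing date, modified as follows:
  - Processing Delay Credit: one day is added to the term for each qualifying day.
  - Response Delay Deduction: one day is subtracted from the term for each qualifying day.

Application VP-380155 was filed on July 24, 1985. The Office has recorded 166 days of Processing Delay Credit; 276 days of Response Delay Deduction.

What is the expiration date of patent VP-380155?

April 5, 2003

Base term: filing date + 18 years → 24 July 2003.
Processing Delay Credit: +166 days → 6 January 2004.
Response Delay Deduction: −276 days → 5 April 2003.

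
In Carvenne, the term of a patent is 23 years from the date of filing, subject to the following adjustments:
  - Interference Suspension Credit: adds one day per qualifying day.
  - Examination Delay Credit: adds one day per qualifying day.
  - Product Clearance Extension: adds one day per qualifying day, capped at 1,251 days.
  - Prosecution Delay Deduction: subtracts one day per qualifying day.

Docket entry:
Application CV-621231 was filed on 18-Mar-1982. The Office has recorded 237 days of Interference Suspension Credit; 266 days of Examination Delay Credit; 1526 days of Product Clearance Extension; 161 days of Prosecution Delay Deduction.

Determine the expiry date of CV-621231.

Base term: filing date + 23 years → 18 March 2005.
Interference Suspension Credit: +237 days → 10 November 2005.
Examination Delay Credit: +266 days → 3 August 2006.
Product Clearance Extension: 1526 days claimed exceeds the 1251-day cap, so +1251 days → 5 January 2010.
Prosecution Delay Deduction: −161 days → 28 July 2009.

2009-07-28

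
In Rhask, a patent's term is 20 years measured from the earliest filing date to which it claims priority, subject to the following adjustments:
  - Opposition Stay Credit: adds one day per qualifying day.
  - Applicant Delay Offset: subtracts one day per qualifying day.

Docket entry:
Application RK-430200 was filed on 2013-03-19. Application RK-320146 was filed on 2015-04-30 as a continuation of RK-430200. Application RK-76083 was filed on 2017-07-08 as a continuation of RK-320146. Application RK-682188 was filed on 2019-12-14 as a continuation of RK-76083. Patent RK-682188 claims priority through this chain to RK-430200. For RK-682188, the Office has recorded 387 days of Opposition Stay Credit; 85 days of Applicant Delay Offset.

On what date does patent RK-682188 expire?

Earliest priority filing: 19 March 2013.
Base term: 19 March 2013 + 20 years → 19 March 2033.
Opposition Stay Credit: +387 days → 10 April 2034.
Applicant Delay Offset: −85 days → 15 January 2034.

January 15, 2034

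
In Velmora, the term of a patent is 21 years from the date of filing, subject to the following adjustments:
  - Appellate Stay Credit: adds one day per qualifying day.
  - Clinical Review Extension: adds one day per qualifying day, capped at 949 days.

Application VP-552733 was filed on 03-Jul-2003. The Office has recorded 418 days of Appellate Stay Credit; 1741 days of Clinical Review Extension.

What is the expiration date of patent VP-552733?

Base term: filing date + 21 years → 3 July 2024.
Appellate Stay Credit: +418 days → 25 August 2025.
Clinical Review Extension: 1741 days claimed exceeds the 949-day cap, so +949 days → 31 March 2028.

2028-03-31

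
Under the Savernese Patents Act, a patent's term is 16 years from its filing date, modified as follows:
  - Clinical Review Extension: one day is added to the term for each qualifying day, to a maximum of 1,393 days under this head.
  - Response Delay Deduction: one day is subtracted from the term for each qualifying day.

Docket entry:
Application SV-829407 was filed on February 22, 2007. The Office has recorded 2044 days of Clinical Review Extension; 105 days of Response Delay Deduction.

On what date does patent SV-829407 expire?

Base term: filing date + 16 years → 22 February 2023.
Clinical Review Extension: 2044 days claimed exceeds the 1393-day cap, so +1393 days → 16 December 2026.
Response Delay Deduction: −105 days → 2 September 2026.

2026-09-02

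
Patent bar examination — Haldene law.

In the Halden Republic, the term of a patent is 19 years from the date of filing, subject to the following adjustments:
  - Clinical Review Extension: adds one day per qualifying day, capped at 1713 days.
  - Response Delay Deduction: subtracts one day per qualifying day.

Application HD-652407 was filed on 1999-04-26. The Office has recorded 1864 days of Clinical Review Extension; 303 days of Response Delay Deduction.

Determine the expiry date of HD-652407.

March 6, 2022

Base term: filing date + 19 years → 26 April 2018.
Clinical Review Extension: 1864 days claimed exceeds the 1713-day cap, so +1713 days → 3 January 2023.
Response Delay Deduction: −303 days → 6 March 2022.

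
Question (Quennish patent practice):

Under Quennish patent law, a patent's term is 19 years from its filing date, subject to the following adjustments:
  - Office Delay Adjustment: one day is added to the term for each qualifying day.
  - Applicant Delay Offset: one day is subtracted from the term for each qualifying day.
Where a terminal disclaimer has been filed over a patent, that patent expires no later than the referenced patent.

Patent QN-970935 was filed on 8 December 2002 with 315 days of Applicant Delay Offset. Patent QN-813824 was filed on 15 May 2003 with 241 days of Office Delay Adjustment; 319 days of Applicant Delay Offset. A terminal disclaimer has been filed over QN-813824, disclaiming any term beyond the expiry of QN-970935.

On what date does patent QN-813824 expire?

January 27, 2021

Natural term of QN-813824:
  Base: filing + 19 years → 15 May 2022.
  Office Delay Adjustment: +241 days → 11 January 2023.
  Applicant Delay Offset: −319 days → 26 February 2022.
Expiry of referenced patent QN-970935:
  Base: filing + 19 years → 8 December 2021.
  Applicant Delay Offset: −315 days → 27 January 2021.
Terminal disclaimer: QN-813824 expires on the earlier of 26 February 2022 and 27 January 2021.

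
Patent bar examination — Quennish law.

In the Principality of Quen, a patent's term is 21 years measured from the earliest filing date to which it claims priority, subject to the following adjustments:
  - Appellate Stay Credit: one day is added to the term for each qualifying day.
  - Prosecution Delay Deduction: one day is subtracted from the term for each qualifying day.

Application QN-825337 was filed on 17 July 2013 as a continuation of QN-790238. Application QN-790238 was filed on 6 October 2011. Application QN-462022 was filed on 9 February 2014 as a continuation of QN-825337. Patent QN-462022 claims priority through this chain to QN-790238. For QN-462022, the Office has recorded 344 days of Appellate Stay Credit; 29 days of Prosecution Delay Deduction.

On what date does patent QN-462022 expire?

Earliest priority filing: 6 October 2011.
Base term: 6 October 2011 + 21 years → 6 October 2032.
Appellate Stay Credit: +344 days → 15 September 2033.
Prosecution Delay Deduction: −29 days → 17 August 2033.

August 17, 2033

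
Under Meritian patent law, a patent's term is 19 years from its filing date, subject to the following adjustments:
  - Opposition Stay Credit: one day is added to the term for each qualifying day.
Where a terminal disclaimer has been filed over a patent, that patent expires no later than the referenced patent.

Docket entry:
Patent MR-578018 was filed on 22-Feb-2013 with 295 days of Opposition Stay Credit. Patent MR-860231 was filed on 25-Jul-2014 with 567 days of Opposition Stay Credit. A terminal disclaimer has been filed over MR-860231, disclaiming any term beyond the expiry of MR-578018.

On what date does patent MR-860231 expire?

Natural term of MR-860231:
  Base: filing + 19 years → 25 July 2033.
  Opposition Stay Credit: +567 days → 12 February 2035.
Expiry of referenced patent MR-578018:
  Base: filing + 19 years → 22 February 2032.
  Opposition Stay Credit: +295 days → 13 December 2032.
Terminal disclaimer: MR-860231 expires on the earlier of 12 February 2035 and 13 December 2032.

2032-12-13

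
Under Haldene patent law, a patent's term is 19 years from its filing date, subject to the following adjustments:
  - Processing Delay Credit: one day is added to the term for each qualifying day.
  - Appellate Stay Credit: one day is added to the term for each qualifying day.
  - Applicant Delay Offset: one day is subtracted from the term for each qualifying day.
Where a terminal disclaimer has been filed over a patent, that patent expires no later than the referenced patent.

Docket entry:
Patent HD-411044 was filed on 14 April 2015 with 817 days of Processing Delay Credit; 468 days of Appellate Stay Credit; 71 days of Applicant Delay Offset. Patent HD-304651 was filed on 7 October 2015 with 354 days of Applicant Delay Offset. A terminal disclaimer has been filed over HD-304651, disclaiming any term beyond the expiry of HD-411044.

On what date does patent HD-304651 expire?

Natural term of HD-304651:
  Base: filing + 19 years → 7 October 2034.
  Applicant Delay Offset: −354 days → 18 October 2033.
Expiry of referenced patent HD-411044:
  Base: filing + 19 years → 14 April 2034.
  Processing Delay Credit: +817 days → 9 July 2036.
  Appellate Stay Credit: +468 days → 20 October 2037.
  Applicant Delay Offset: −71 days → 10 August 2037.
Terminal disclaimer: HD-304651 expires on the earlier of 18 October 2033 and 10 August 2037.

2033-10-18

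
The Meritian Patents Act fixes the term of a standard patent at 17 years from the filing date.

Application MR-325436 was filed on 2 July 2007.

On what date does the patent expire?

Filing date + 17 years → 2 July 2024.

July 2, 2024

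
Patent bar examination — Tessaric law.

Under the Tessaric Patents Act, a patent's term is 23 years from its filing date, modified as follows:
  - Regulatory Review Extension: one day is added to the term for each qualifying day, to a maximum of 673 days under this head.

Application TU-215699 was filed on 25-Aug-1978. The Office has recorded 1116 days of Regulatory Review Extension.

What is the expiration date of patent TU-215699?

2003-06-29

Base term: filing date + 23 years → 25 August 2001.
Regulatory Review Extension: 1116 days claimed exceeds the 673-day cap, so +673 days → 29 June 2003.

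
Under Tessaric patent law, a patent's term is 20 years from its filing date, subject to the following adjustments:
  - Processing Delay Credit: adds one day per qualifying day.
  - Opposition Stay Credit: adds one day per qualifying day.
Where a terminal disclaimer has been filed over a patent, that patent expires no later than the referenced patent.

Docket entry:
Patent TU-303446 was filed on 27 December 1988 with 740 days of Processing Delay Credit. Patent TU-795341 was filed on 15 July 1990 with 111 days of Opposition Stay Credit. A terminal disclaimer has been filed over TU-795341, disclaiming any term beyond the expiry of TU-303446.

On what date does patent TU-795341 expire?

Natural term of TU-795341:
  Base: filing + 20 years → 15 July 2010.
  Opposition Stay Credit: +111 days → 3 November 2010.
Expiry of referenced patent TU-303446:
  Base: filing + 20 years → 27 December 2008.
  Processing Delay Credit: +740 days → 6 January 2011.
Terminal disclaimer: TU-795341 expires on the earlier of 3 November 2010 and 6 January 2011.

November 3, 2010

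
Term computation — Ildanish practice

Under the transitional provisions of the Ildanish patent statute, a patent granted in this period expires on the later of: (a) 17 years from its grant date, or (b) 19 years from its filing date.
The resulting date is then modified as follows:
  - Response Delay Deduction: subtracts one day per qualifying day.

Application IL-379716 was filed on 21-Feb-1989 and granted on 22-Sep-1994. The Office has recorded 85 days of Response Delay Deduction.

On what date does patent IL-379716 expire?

June 29, 2011

(a) grant + 17 years → 22 September 2011.
(b) filing + 19 years → 21 February 2008.
Later of the two: 22 September 2011.
Response Delay Deduction: −85 days → 29 June 2011.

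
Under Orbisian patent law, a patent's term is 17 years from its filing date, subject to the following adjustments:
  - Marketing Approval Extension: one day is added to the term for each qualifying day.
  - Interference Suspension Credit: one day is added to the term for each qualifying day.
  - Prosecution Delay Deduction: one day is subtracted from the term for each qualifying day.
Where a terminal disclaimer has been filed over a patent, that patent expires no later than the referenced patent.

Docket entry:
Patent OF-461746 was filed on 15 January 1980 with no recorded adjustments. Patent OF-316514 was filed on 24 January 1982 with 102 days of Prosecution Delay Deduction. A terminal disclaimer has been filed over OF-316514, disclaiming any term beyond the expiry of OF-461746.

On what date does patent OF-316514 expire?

1997-01-15

Natural term of OF-316514:
  Base: filing + 17 years → 24 January 1999.
  Prosecution Delay Deduction: −102 days → 14 October 1998.
Expiry of referenced patent OF-461746:
  Base: filing + 17 years → 15 January 1997.
Terminal disclaimer: OF-316514 expires on the earlier of 14 October 1998 and 15 January 1997.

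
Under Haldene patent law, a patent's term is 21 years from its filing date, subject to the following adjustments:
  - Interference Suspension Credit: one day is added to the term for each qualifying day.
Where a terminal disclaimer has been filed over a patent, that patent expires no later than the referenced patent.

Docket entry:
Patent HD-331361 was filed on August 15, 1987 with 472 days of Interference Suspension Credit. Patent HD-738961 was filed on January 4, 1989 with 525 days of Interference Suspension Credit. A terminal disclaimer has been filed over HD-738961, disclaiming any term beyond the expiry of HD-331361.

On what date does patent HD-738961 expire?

2009-11-30

Natural term of HD-738961:
  Base: filing + 21 years → 4 January 2010.
  Interference Suspension Credit: +525 days → 13 June 2011.
Expiry of referenced patent HD-331361:
  Base: filing + 21 years → 15 August 2008.
  Interference Suspension Credit: +472 days → 30 November 2009.
Terminal disclaimer: HD-738961 expires on the earlier of 13 June 2011 and 30 November 2009.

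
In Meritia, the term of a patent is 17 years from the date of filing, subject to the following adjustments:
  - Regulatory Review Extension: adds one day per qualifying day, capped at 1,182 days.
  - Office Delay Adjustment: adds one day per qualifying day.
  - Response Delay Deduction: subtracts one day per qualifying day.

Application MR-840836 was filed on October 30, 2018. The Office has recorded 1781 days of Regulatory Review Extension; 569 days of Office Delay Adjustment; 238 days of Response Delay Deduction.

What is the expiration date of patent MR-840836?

Base term: filing date + 17 years → 30 October 2035.
Regulatory Review Extension: 1781 days claimed exceeds the 1182-day cap, so +1182 days → 24 January 2039.
Office Delay Adjustment: +569 days → 15 August 2040.
Response Delay Deduction: −238 days → 21 December 2039.

December 21, 2039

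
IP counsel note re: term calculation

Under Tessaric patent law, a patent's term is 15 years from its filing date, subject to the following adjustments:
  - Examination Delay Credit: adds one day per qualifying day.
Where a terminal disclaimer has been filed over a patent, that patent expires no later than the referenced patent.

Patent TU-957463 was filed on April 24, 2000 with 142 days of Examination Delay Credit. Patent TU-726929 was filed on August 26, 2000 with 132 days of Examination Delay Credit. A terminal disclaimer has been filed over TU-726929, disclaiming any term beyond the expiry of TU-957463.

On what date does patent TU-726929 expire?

Natural term of TU-726929:
  Base: filing + 15 years → 26 August 2015.
  Examination Delay Credit: +132 days → 5 January 2016.
Expiry of referenced patent TU-957463:
  Base: filing + 15 years → 24 April 2015.
  Examination Delay Credit: +142 days → 13 September 2015.
Terminal disclaimer: TU-726929 expires on the earlier of 5 January 2016 and 13 September 2015.

2015-09-13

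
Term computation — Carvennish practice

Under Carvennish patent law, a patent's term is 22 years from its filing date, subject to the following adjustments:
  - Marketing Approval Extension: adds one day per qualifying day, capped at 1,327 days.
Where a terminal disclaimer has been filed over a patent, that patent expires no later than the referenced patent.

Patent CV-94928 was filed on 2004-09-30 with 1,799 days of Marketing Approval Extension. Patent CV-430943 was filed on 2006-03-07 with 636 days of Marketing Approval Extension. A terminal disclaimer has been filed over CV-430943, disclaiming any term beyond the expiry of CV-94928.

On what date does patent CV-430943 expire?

Natural term of CV-430943:
  Base: filing + 22 years → 7 March 2028.
  Marketing Approval Extension: 636 days (within the 1327-day cap) → +636 days → 3 December 2029.
Expiry of referenced patent CV-94928:
  Base: filing + 22 years → 30 September 2026.
  Marketing Approval Extension: 1799 days claimed exceeds the 1327-day cap, so +1327 days → 19 May 2030.
Terminal disclaimer: CV-430943 expires on the earlier of 3 December 2029 and 19 May 2030.

2029-12-03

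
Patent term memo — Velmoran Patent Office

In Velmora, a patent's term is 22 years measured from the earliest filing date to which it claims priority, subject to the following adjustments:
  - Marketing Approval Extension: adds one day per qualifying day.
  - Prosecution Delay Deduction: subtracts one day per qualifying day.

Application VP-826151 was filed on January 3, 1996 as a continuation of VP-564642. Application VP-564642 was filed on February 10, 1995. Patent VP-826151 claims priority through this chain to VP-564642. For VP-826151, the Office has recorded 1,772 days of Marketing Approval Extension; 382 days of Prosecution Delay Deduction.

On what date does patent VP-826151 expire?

Earliest priority filing: 10 February 1995.
Base term: 10 February 1995 + 22 years → 10 February 2017.
Marketing Approval Extension: +1772 days → 18 December 2021.
Prosecution Delay Deduction: −382 days → 1 December 2020.

2020-12-01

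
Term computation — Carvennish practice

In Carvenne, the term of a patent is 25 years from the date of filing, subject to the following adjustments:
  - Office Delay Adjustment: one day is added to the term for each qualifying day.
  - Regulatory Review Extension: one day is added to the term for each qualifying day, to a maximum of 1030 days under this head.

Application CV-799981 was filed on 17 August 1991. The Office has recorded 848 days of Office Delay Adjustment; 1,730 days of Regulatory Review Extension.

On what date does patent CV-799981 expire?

2021-10-08

Base term: filing date + 25 years → 17 August 2016.
Office Delay Adjustment: +848 days → 13 December 2018.
Regulatory Review Extension: 1730 days claimed exceeds the 1030-day cap, so +1030 days → 8 October 2021.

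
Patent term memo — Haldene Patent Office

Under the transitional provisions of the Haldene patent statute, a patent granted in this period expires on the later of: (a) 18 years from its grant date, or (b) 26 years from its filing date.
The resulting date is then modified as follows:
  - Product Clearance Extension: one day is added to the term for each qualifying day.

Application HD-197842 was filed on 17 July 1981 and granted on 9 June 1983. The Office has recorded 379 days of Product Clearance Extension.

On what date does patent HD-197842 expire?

July 30, 2008

(a) grant + 18 years → 9 June 2001.
(b) filing + 26 years → 17 July 2007.
Later of the two: 17 July 2007.
Product Clearance Extension: +379 days → 30 July 2008.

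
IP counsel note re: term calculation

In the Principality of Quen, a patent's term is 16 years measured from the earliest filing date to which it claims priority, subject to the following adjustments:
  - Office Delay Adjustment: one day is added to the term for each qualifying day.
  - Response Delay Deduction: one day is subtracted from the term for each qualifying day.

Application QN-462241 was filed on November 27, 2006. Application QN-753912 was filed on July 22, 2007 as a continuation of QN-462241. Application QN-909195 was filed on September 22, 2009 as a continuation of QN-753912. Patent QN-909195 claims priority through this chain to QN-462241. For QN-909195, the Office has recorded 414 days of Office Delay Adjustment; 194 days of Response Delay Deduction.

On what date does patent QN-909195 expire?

Earliest priority filing: 27 November 2006.
Base term: 27 November 2006 + 16 years → 27 November 2022.
Office Delay Adjustment: +414 days → 15 January 2024.
Response Delay Deduction: −194 days → 5 July 2023.

July 5, 2023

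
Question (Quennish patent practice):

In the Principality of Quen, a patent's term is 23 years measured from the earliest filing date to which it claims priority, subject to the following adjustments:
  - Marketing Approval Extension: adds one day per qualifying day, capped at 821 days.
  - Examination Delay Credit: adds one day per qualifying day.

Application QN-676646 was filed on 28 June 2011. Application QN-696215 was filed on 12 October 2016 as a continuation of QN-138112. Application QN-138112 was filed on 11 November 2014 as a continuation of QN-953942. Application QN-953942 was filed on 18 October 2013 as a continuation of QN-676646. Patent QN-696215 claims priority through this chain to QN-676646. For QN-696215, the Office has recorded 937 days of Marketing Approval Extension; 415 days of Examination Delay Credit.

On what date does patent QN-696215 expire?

Earliest priority filing: 28 June 2011.
Base term: 28 June 2011 + 23 years → 28 June 2034.
Marketing Approval Extension: 937 days claimed exceeds the 821-day cap, so +821 days → 26 September 2036.
Examination Delay Credit: +415 days → 15 November 2037.

November 15, 2037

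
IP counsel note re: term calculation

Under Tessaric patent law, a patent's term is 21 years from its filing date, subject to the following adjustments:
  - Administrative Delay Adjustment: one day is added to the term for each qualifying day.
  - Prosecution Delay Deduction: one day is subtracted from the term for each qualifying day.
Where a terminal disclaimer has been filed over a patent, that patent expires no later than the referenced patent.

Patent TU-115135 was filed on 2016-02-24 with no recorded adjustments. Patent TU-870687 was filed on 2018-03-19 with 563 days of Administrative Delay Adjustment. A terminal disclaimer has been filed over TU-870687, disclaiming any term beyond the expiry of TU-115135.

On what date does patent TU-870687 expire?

2037-02-24

Natural term of TU-870687:
  Base: filing + 21 years → 19 March 2039.
  Administrative Delay Adjustment: +563 days → 2 October 2040.
Expiry of referenced patent TU-115135:
  Base: filing + 21 years → 24 February 2037.
Terminal disclaimer: TU-870687 expires on the earlier of 2 October 2040 and 24 February 2037.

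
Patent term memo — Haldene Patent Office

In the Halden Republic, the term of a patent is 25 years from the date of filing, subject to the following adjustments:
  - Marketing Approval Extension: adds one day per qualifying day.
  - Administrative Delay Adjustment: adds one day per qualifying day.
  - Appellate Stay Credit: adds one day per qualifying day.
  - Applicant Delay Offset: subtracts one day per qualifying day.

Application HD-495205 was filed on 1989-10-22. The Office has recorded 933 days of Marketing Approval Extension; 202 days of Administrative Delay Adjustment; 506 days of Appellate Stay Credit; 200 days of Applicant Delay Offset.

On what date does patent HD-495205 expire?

Base term: filing date + 25 years → 22 October 2014.
Marketing Approval Extension: +933 days → 12 May 2017.
Administrative Delay Adjustment: +202 days → 30 November 2017.
Appellate Stay Credit: +506 days → 20 April 2019.
Applicant Delay Offset: −200 days → 2 October 2018.

2018-10-02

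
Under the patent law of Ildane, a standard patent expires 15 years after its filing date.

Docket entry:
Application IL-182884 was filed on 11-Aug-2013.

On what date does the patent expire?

2028-08-11

Filing date + 15 years → 11 August 2028.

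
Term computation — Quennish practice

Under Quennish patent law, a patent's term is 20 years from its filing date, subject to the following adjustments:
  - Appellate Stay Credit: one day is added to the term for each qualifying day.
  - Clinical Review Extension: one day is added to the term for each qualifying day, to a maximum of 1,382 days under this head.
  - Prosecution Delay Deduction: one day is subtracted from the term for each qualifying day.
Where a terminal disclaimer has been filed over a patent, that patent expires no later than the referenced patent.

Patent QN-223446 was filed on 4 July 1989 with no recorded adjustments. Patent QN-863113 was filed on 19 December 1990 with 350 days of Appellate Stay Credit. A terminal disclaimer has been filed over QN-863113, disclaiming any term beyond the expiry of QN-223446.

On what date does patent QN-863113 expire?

Natural term of QN-863113:
  Base: filing + 20 years → 19 December 2010.
  Appellate Stay Credit: +350 days → 4 December 2011.
Expiry of referenced patent QN-223446:
  Base: filing + 20 years → 4 July 2009.
Terminal disclaimer: QN-863113 expires on the earlier of 4 December 2011 and 4 July 2009.

July 4, 2009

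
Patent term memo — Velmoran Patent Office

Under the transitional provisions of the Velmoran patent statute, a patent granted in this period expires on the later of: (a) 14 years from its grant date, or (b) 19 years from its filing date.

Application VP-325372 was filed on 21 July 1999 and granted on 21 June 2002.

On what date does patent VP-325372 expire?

2018-07-21

(a) grant + 14 years → 21 June 2016.
(b) filing + 19 years → 21 July 2018.
Later of the two: 21 July 2018.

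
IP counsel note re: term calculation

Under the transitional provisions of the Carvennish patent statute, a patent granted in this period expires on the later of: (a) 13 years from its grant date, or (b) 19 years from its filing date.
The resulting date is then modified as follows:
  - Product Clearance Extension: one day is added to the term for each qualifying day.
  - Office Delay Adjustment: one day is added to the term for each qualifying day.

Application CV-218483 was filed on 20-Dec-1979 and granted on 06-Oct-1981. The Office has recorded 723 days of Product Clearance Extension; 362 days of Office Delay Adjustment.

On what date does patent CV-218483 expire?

December 9, 2001

(a) grant + 13 years → 6 October 1994.
(b) filing + 19 years → 20 December 1998.
Later of the two: 20 December 1998.
Product Clearance Extension: +723 days → 12 December 2000.
Office Delay Adjustment: +362 days → 9 December 2001.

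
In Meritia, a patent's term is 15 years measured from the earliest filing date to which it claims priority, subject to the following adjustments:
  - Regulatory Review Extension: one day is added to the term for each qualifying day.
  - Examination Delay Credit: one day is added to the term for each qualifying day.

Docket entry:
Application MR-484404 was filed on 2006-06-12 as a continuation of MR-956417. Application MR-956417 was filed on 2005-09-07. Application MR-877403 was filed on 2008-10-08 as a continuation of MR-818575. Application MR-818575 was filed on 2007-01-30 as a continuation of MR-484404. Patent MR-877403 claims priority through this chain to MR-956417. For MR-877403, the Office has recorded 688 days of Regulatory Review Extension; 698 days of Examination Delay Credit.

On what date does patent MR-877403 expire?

Earliest priority filing: 7 September 2005.
Base term: 7 September 2005 + 15 years → 7 September 2020.
Regulatory Review Extension: +688 days → 27 July 2022.
Examination Delay Credit: +698 days → 24 June 2024.

2024-06-24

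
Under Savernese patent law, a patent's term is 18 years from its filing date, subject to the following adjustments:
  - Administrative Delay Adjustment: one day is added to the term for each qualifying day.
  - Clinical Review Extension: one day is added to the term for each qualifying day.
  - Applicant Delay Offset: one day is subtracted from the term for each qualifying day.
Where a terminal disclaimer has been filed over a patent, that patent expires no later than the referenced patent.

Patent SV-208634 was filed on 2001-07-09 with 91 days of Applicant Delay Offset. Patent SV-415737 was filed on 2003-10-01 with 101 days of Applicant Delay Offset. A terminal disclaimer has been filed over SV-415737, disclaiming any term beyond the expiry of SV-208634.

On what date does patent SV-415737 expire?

2019-04-09

Natural term of SV-415737:
  Base: filing + 18 years → 1 October 2021.
  Applicant Delay Offset: −101 days → 22 June 2021.
Expiry of referenced patent SV-208634:
  Base: filing + 18 years → 9 July 2019.
  Applicant Delay Offset: −91 days → 9 April 2019.
Terminal disclaimer: SV-415737 expires on the earlier of 22 June 2021 and 9 April 2019.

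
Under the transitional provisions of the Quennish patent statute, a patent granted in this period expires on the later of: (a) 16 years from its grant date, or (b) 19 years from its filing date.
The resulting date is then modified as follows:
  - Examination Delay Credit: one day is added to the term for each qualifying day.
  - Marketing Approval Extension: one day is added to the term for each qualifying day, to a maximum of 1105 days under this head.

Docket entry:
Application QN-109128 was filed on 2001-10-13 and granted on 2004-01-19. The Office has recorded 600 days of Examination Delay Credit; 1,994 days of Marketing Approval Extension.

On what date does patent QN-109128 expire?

June 14, 2025

(a) grant + 16 years → 19 January 2020.
(b) filing + 19 years → 13 October 2020.
Later of the two: 13 October 2020.
Examination Delay Credit: +600 days → 5 June 2022.
Marketing Approval Extension: 1994 days claimed exceeds the 1105-day cap, so +1105 days → 14 June 2025.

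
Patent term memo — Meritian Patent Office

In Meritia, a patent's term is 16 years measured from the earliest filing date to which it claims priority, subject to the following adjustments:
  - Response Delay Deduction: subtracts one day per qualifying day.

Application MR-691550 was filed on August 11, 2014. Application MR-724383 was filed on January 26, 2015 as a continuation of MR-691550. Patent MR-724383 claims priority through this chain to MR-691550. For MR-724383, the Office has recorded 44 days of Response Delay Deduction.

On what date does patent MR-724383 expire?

Earliest priority filing: 11 August 2014.
Base term: 11 August 2014 + 16 years → 11 August 2030.
Response Delay Deduction: −44 days → 28 June 2030.

June 28, 2030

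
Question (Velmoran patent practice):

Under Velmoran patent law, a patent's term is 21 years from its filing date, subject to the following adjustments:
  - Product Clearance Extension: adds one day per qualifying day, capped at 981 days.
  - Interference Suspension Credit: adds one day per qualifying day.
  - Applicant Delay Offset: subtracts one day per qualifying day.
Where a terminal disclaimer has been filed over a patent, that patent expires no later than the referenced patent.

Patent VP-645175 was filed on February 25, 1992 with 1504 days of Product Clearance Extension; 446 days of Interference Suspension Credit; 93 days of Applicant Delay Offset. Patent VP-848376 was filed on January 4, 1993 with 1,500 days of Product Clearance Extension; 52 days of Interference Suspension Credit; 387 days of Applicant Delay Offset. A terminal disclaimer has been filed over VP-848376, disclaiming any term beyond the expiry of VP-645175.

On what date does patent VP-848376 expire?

2015-10-12

Natural term of VP-848376:
  Base: filing + 21 years → 4 January 2014.
  Product Clearance Extension: 1500 days claimed exceeds the 981-day cap, so +981 days → 11 September 2016.
  Interference Suspension Credit: +52 days → 2 November 2016.
  Applicant Delay Offset: −387 days → 12 October 2015.
Expiry of referenced patent VP-645175:
  Base: filing + 21 years → 25 February 2013.
  Product Clearance Extension: 1504 days claimed exceeds the 981-day cap, so +981 days → 3 November 2015.
  Interference Suspension Credit: +446 days → 22 January 2017.
  Applicant Delay Offset: −93 days → 21 October 2016.
Terminal disclaimer: VP-848376 expires on the earlier of 12 October 2015 and 21 October 2016.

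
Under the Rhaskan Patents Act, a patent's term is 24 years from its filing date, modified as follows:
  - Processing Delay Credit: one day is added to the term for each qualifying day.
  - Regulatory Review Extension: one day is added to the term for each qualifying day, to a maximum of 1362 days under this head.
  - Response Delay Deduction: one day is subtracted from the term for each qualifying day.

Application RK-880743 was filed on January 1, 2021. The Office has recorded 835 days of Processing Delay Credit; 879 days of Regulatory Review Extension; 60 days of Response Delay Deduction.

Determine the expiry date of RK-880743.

July 13, 2049

Base term: filing date + 24 years → 1 January 2045.
Processing Delay Credit: +835 days → 16 April 2047.
Regulatory Review Extension: 879 days (within the 1362-day cap) → +879 days → 11 September 2049.
Response Delay Deduction: −60 days → 13 July 2049.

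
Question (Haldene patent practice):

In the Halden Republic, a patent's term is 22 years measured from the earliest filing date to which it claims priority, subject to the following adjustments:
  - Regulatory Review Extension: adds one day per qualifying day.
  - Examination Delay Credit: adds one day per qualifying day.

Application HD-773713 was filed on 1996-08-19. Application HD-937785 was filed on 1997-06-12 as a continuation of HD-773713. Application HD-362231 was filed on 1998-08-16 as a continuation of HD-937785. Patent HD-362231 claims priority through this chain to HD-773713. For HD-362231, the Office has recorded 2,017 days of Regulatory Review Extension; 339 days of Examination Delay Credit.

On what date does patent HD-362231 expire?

Earliest priority filing: 19 August 1996.
Base term: 19 August 1996 + 22 years → 19 August 2018.
Regulatory Review Extension: +2017 days → 26 February 2024.
Examination Delay Credit: +339 days → 30 January 2025.

January 30, 2025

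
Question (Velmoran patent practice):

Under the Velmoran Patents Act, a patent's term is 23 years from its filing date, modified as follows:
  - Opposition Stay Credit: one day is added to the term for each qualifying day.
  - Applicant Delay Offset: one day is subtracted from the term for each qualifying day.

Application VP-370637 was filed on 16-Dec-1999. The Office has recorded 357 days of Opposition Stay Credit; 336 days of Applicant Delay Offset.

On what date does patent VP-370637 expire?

January 6, 2023

Base term: filing date + 23 years → 16 December 2022.
Opposition Stay Credit: +357 days → 8 December 2023.
Applicant Delay Offset: −336 days → 6 January 2023.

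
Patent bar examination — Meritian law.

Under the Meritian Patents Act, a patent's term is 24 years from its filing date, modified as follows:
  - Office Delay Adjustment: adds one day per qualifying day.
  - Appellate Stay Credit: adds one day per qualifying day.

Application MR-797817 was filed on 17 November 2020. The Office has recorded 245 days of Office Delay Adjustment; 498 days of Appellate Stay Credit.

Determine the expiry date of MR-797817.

Base term: filing date + 24 years → 17 November 2044.
Office Delay Adjustment: +245 days → 20 July 2045.
Appellate Stay Credit: +498 days → 30 November 2046.

November 30, 2046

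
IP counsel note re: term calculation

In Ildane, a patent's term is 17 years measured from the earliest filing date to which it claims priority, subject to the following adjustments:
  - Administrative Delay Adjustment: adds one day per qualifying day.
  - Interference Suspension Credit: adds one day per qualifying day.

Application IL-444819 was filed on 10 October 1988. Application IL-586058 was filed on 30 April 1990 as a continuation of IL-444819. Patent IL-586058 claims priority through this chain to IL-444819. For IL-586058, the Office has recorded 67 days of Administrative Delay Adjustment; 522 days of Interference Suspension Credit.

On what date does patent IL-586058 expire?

2007-05-22

Earliest priority filing: 10 October 1988.
Base term: 10 October 1988 + 17 years → 10 October 2005.
Administrative Delay Adjustment: +67 days → 16 December 2005.
Interference Suspension Credit: +522 days → 22 May 2007.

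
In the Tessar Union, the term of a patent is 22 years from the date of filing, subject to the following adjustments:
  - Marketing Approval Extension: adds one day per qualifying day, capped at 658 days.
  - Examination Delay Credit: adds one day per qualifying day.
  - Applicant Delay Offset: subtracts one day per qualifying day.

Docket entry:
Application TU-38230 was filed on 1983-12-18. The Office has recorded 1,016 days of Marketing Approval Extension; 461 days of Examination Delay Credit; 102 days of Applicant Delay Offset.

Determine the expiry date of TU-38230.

September 30, 2008

Base term: filing date + 22 years → 18 December 2005.
Marketing Approval Extension: 1016 days claimed exceeds the 658-day cap, so +658 days → 7 October 2007.
Examination Delay Credit: +461 days → 10 January 2009.
Applicant Delay Offset: −102 days → 30 September 2008.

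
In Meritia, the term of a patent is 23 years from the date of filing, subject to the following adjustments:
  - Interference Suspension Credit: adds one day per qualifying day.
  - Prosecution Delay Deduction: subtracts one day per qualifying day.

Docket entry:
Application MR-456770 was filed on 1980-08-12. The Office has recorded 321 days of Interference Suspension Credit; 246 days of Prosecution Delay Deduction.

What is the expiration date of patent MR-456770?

2003-10-26

Base term: filing date + 23 years → 12 August 2003.
Interference Suspension Credit: +321 days → 28 June 2004.
Prosecution Delay Deduction: −246 days → 26 October 2003.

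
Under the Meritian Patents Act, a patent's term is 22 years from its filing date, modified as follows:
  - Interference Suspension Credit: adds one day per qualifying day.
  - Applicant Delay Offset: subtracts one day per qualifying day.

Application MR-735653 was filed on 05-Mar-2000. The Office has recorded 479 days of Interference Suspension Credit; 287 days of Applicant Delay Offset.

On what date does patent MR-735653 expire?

Base term: filing date + 22 years → 5 March 2022.
Interference Suspension Credit: +479 days → 27 June 2023.
Applicant Delay Offset: −287 days → 13 September 2022.

2022-09-13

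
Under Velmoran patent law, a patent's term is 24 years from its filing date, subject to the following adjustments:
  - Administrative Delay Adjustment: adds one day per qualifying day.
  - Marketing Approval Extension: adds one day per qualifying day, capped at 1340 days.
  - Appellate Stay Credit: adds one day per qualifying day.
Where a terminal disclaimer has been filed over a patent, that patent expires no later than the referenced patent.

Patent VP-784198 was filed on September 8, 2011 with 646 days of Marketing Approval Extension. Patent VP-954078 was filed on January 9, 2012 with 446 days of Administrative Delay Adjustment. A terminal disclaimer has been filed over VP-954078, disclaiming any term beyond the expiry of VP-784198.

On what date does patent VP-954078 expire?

Natural term of VP-954078:
  Base: filing + 24 years → 9 January 2036.
  Administrative Delay Adjustment: +446 days → 30 March 2037.
Expiry of referenced patent VP-784198:
  Base: filing + 24 years → 8 September 2035.
  Marketing Approval Extension: 646 days (within the 1340-day cap) → +646 days → 15 June 2037.
Terminal disclaimer: VP-954078 expires on the earlier of 30 March 2037 and 15 June 2037.

2037-03-30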